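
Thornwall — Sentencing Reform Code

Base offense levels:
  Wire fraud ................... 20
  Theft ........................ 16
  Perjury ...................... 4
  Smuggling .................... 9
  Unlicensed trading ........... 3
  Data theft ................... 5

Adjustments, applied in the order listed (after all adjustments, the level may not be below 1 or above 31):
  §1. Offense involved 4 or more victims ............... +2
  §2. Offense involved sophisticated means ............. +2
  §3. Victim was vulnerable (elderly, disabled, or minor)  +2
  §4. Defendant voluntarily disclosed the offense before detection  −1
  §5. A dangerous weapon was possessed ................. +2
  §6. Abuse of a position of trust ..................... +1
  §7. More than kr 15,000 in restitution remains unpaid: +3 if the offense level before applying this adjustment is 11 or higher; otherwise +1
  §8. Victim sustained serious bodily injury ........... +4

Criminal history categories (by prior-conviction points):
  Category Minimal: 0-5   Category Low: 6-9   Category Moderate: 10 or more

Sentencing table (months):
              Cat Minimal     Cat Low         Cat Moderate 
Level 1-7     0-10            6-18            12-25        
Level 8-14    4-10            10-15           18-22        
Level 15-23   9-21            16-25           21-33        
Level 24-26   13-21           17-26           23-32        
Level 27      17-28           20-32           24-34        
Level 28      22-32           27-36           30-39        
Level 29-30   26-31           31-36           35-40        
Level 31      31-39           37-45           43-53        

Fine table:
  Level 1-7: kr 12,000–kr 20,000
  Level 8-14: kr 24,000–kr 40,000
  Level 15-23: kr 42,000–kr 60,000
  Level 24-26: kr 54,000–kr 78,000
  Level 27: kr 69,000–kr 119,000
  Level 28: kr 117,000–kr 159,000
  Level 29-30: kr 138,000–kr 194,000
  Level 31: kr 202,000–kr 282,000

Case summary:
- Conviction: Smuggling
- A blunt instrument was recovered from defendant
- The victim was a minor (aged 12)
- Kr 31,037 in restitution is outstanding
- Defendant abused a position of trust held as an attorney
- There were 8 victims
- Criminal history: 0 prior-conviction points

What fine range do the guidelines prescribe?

Base offense level for smuggling: 9.
§1 applies: 9 + 2 = 11.
§3 applies: 11 + 2 = 13.
§4 does not apply.
§5 applies: 13 + 2 = 15.
§6 applies: 15 + 1 = 16.
§7 applies (level before this adjustment is 16 ≥ 11, so +3): 16 + 3 = 19.
Final offense level: 19.
Level 19 falls in the 15-23 band.
Fine table: Level 15-23 → kr 42,000–kr 60,000.

kr 42,000–kr 60,000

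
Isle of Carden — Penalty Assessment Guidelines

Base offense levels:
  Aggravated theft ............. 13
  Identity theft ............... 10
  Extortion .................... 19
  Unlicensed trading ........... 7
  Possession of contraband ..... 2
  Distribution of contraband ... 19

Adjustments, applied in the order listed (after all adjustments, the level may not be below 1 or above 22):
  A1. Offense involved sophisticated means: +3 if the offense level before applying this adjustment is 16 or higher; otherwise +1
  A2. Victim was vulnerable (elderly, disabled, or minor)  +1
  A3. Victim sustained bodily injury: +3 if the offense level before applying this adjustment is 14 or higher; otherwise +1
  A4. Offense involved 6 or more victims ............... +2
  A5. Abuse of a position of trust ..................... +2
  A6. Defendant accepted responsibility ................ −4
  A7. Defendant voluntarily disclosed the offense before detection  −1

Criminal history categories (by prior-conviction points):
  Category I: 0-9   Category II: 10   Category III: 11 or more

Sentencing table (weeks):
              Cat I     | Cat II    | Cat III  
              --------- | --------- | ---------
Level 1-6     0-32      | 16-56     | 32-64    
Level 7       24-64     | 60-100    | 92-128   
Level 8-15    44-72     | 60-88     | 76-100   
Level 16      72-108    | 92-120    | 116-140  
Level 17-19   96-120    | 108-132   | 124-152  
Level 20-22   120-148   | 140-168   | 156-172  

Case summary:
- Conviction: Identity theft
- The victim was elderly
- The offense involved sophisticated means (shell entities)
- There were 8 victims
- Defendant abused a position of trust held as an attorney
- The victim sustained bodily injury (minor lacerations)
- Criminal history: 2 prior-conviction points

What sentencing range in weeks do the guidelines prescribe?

96-120 weeks

Base offense level for identity theft: 10.
A1 applies (level before this adjustment is 10 < 16, so +1): 10 + 1 = 11.
A2 applies: 11 + 1 = 12.
A3 applies (level before this adjustment is 12 < 14, so +1): 12 + 1 = 13.
A4 applies: 13 + 2 = 15.
A5 applies: 15 + 2 = 17.
A6 does not apply.
Final offense level: 17.
Criminal history: 2 prior points → Category I (0-9).
Level 17 falls in the 17-19 band.
Grid: Level 17-19 × Category I = 96-120 weeks.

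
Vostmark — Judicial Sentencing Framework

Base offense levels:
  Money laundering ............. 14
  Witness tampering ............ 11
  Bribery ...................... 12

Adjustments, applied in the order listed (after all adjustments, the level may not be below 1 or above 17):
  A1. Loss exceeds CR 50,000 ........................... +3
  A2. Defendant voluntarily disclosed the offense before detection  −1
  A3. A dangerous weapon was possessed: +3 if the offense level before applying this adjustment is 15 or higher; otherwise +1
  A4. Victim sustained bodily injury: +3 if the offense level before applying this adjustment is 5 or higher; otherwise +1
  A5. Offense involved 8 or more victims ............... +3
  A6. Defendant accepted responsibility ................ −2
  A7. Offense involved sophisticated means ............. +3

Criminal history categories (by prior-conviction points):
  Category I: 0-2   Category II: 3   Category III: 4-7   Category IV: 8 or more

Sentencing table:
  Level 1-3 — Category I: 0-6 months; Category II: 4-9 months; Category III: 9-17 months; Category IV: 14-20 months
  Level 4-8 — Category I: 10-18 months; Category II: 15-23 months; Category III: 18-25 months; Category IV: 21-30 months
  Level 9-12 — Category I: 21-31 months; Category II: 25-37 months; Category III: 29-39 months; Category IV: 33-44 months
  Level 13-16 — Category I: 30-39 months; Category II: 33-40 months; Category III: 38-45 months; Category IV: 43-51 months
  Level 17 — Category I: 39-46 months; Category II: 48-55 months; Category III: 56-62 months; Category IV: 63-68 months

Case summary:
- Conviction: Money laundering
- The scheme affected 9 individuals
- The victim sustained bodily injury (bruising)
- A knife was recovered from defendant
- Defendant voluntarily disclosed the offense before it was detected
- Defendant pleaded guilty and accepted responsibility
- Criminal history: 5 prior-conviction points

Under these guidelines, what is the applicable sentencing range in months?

Base offense level for money laundering: 14.
A1 does not apply.
A2 applies: 14 − 1 = 13.
A3 applies (level before this adjustment is 13 < 15, so +1): 13 + 1 = 14.
A4 applies (level before this adjustment is 14 ≥ 5, so +3): 14 + 3 = 17.
A5 applies: 17 + 3 = 20.
A6 applies: 20 − 2 = 18.
Level 18 exceeds the maximum of 17; capped at 17.
Final offense level: 17.
Criminal history: 5 prior points → Category III (4-7).
Level 17 falls in the 17 band.
Grid: Level 17 × Category III = 56-62 months.

56-62 months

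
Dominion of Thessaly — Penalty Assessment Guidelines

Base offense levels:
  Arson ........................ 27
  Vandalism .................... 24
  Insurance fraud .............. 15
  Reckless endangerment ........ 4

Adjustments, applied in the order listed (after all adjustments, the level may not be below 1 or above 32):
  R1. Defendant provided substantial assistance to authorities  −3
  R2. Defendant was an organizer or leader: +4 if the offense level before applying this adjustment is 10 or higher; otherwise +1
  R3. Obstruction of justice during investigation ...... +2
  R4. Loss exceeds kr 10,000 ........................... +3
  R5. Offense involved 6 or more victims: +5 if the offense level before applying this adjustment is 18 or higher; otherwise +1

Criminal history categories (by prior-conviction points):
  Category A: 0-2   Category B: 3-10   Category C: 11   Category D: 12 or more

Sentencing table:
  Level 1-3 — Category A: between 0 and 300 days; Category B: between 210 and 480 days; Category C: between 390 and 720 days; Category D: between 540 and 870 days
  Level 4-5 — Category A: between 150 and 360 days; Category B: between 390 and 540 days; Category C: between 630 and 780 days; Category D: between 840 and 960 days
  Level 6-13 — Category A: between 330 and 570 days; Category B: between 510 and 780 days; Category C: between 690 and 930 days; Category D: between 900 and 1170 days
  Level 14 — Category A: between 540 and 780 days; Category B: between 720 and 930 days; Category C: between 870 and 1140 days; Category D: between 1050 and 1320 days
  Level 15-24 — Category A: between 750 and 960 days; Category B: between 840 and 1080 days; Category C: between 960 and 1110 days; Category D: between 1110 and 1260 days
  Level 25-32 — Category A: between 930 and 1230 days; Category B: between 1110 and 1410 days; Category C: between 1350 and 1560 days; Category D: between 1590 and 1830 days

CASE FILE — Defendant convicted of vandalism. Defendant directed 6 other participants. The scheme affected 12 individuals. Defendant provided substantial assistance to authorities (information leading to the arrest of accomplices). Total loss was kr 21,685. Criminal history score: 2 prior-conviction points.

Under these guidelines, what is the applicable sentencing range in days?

930-1230 days

Base offense level for vandalism: 24.
R1 applies: 24 − 3 = 21.
R2 applies (level before this adjustment is 21 ≥ 10, so +4): 21 + 4 = 25.
R4 applies: 25 + 3 = 28.
R5 applies (level before this adjustment is 28 ≥ 18, so +5): 28 + 5 = 33.
Level 33 exceeds the maximum of 32; capped at 32.
Final offense level: 32.
Criminal history: 2 prior points → Category A (0-2).
Level 32 falls in the 25-32 band.
Grid: Level 25-32 × Category A = 930-1230 days.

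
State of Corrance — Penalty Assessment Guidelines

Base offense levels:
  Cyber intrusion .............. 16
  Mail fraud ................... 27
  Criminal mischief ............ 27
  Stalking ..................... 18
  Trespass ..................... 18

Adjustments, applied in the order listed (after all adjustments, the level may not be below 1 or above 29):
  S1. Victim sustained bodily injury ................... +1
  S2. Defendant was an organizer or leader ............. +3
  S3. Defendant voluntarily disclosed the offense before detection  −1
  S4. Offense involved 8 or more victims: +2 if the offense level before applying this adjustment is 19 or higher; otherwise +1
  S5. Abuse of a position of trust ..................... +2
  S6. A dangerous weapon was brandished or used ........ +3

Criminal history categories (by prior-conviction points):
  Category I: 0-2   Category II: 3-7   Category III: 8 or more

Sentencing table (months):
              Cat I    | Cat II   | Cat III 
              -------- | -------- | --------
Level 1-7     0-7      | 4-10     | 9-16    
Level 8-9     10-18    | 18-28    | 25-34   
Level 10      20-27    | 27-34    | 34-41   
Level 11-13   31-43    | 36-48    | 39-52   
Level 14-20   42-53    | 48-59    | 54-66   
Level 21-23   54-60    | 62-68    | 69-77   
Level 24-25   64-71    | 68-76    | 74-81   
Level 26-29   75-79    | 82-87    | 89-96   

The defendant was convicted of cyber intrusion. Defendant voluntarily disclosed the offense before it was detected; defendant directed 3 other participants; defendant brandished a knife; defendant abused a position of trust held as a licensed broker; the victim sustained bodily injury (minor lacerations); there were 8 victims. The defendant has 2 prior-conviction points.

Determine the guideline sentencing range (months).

Base offense level for cyber intrusion: 16.
S1 applies: 16 + 1 = 17.
S2 applies: 17 + 3 = 20.
S3 applies: 20 − 1 = 19.
S4 applies (level before this adjustment is 19 ≥ 19, so +2): 19 + 2 = 21.
S5 applies: 21 + 2 = 23.
S6 applies: 23 + 3 = 26.
Final offense level: 26.
Criminal history: 2 prior points → Category I (0-2).
Level 26 falls in the 26-29 band.
Grid: Level 26-29 × Category I = 75-79 months.

75-79 months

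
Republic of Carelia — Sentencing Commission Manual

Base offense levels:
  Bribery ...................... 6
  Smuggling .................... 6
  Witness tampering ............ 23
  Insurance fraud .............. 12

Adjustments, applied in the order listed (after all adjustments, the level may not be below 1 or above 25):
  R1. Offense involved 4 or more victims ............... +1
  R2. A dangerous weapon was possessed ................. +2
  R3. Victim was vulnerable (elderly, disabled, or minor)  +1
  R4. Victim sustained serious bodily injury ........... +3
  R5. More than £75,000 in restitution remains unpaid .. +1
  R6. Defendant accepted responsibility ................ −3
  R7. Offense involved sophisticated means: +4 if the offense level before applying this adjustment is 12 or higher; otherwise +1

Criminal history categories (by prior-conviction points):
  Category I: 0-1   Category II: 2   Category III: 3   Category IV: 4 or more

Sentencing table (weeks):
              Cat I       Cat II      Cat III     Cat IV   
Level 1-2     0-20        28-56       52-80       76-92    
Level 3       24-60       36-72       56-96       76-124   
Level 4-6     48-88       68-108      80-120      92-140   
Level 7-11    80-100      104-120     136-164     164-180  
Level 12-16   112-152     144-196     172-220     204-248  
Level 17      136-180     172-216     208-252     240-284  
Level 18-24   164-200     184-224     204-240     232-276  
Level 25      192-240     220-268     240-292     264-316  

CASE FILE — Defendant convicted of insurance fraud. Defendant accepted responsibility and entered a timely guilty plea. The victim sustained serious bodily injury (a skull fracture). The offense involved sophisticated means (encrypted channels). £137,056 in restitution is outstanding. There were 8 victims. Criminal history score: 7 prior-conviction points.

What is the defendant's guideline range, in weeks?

Base offense level for insurance fraud: 12.
R1 applies: 12 + 1 = 13.
R3 does not apply.
R4 applies: 13 + 3 = 16.
R5 applies: 16 + 1 = 17.
R6 applies: 17 − 3 = 14.
R7 applies (level before this adjustment is 14 ≥ 12, so +4): 14 + 4 = 18.
Final offense level: 18.
Criminal history: 7 prior points → Category IV (4+).
Level 18 falls in the 18-24 band.
Grid: Level 18-24 × Category IV = 232-276 weeks.

232-276 weeks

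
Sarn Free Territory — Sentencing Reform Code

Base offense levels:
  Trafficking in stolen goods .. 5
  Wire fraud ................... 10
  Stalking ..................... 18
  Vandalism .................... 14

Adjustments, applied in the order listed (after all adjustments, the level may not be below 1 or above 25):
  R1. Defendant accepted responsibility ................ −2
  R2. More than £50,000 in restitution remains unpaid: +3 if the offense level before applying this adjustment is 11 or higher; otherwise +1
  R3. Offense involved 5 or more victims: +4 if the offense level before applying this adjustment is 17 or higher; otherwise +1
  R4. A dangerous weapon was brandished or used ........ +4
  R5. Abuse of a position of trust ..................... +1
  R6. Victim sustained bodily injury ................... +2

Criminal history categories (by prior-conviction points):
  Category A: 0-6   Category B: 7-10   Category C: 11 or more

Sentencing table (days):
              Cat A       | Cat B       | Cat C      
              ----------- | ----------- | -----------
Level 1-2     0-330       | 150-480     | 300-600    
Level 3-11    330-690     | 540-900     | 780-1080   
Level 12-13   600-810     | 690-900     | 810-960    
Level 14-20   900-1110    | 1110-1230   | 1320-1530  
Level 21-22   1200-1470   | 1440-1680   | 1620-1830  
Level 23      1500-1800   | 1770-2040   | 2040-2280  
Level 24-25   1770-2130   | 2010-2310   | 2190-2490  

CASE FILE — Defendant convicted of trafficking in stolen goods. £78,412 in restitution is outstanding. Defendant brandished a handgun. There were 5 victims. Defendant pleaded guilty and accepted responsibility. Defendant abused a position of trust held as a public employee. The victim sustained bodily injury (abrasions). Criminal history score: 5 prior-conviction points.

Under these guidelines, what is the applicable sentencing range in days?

600-810 days

Base offense level for trafficking in stolen goods: 5.
R1 applies: 5 − 2 = 3.
R2 applies (level before this adjustment is 3 < 11, so +1): 3 + 1 = 4.
R3 applies (level before this adjustment is 4 < 17, so +1): 4 + 1 = 5.
R4 applies: 5 + 4 = 9.
R5 applies: 9 + 1 = 10.
R6 applies: 10 + 2 = 12.
Final offense level: 12.
Criminal history: 5 prior points → Category A (0-6).
Level 12 falls in the 12-13 band.
Grid: Level 12-13 × Category A = 600-810 days.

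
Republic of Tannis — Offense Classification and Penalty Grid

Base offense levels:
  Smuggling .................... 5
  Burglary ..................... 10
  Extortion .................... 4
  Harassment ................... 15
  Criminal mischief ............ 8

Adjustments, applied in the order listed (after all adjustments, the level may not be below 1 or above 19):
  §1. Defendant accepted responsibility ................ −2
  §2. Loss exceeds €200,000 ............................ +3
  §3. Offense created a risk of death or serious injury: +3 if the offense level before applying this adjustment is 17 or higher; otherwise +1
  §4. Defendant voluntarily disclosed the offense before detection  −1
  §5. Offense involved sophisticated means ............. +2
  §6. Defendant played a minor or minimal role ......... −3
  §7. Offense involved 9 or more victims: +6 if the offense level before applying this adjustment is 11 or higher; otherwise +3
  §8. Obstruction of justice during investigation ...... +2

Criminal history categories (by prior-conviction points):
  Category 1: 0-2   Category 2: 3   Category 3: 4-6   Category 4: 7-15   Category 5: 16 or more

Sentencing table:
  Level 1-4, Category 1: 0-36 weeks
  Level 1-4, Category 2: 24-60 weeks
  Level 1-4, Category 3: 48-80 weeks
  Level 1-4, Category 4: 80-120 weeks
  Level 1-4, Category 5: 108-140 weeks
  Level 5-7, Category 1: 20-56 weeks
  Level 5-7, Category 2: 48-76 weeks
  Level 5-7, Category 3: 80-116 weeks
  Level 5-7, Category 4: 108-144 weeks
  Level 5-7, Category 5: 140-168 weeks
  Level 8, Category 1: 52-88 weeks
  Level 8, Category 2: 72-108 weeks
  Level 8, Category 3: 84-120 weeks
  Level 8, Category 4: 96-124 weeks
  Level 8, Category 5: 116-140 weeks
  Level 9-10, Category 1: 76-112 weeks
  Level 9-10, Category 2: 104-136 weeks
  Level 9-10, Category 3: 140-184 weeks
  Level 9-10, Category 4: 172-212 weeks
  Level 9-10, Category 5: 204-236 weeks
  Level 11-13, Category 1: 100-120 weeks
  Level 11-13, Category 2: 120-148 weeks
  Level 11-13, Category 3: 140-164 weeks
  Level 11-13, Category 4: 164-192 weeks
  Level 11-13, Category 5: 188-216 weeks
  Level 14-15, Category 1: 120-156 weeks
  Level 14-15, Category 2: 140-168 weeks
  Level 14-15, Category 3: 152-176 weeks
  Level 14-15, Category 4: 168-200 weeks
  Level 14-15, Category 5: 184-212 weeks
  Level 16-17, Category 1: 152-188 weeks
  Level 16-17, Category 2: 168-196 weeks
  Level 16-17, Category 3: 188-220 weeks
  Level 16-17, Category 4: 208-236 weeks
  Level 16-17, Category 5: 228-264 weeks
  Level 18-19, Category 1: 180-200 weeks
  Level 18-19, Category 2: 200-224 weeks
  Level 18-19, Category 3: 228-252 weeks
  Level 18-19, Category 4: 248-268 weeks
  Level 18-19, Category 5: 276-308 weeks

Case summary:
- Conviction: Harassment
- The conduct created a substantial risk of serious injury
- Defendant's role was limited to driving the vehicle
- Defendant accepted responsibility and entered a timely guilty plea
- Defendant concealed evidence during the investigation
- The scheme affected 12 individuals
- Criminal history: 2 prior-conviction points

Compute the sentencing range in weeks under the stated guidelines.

180-200 weeks

Base offense level for harassment: 15.
§1 applies: 15 − 2 = 13.
§2 does not apply.
§3 applies (level before this adjustment is 13 < 17, so +1): 13 + 1 = 14.
§4 does not apply.
§6 applies: 14 − 3 = 11.
§7 applies (level before this adjustment is 11 ≥ 11, so +6): 11 + 6 = 17.
§8 applies: 17 + 2 = 19.
Final offense level: 19.
Criminal history: 2 prior points → Category 1 (0-2).
Level 19 falls in the 18-19 band.
Grid: Level 18-19 × Category 1 = 180-200 weeks.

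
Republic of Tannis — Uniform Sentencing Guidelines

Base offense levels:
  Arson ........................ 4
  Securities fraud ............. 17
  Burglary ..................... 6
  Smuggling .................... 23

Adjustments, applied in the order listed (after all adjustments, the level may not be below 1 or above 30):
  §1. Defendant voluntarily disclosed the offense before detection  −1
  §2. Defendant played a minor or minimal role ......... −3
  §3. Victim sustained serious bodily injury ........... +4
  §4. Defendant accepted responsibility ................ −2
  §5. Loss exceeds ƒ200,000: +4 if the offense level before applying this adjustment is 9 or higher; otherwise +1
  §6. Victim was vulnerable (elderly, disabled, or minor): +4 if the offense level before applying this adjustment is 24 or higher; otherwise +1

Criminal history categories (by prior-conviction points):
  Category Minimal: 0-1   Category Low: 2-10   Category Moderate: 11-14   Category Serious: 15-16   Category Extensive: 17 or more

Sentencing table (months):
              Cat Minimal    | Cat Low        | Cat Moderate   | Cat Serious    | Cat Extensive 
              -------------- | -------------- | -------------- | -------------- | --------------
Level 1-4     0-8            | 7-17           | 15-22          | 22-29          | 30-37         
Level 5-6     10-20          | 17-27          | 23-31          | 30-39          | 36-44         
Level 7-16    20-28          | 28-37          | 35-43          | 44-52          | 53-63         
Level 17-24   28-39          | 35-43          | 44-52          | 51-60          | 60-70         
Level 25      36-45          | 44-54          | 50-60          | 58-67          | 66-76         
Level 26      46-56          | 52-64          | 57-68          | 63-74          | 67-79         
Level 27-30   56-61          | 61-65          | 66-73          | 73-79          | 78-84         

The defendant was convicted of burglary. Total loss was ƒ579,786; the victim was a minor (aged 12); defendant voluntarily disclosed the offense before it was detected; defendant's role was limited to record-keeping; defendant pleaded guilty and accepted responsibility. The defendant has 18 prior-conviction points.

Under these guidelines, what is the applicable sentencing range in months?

30-37 months

Base offense level for burglary: 6.
§1 applies: 6 − 1 = 5.
§2 applies: 5 − 3 = 2.
§3 does not apply.
§4 applies: 2 − 2 = 0.
§5 applies (level before this adjustment is 0 < 9, so +1): 0 + 1 = 1.
§6 applies (level before this adjustment is 1 < 24, so +1): 1 + 1 = 2.
Final offense level: 2.
Criminal history: 18 prior points → Category Extensive (17+).
Level 2 falls in the 1-4 band.
Grid: Level 1-4 × Category Extensive = 30-37 months.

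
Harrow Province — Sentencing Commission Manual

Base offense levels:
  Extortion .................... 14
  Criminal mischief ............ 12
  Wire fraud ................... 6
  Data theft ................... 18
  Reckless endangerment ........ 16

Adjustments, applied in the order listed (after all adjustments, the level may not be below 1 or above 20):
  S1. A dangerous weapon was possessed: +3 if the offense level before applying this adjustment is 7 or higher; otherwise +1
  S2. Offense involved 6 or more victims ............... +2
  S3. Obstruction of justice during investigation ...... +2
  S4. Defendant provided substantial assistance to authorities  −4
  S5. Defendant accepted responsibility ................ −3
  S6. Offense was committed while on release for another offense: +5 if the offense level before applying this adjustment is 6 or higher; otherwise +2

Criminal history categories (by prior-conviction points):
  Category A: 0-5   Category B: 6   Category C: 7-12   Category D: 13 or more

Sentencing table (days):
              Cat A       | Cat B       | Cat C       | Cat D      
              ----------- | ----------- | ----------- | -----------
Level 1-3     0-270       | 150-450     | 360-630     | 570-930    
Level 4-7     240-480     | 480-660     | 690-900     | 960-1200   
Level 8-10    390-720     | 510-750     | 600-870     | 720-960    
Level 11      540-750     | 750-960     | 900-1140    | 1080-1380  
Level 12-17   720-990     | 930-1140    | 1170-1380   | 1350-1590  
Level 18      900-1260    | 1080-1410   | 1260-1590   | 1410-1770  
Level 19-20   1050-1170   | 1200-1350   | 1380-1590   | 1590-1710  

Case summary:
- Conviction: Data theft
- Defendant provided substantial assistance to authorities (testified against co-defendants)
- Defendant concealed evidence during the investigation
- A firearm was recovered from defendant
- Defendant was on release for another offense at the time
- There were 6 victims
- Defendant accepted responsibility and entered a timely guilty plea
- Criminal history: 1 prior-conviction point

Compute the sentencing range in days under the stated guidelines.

Base offense level for data theft: 18.
S1 applies (level before this adjustment is 18 ≥ 7, so +3): 18 + 3 = 21.
S2 applies: 21 + 2 = 23.
S3 applies: 23 + 2 = 25.
S4 applies: 25 − 4 = 21.
S5 applies: 21 − 3 = 18.
S6 applies (level before this adjustment is 18 ≥ 6, so +5): 18 + 5 = 23.
Level 23 exceeds the maximum of 20; capped at 20.
Final offense level: 20.
Criminal history: 1 prior point → Category A (0-5).
Level 20 falls in the 19-20 band.
Grid: Level 19-20 × Category A = 1050-1170 days.

1050-1170 days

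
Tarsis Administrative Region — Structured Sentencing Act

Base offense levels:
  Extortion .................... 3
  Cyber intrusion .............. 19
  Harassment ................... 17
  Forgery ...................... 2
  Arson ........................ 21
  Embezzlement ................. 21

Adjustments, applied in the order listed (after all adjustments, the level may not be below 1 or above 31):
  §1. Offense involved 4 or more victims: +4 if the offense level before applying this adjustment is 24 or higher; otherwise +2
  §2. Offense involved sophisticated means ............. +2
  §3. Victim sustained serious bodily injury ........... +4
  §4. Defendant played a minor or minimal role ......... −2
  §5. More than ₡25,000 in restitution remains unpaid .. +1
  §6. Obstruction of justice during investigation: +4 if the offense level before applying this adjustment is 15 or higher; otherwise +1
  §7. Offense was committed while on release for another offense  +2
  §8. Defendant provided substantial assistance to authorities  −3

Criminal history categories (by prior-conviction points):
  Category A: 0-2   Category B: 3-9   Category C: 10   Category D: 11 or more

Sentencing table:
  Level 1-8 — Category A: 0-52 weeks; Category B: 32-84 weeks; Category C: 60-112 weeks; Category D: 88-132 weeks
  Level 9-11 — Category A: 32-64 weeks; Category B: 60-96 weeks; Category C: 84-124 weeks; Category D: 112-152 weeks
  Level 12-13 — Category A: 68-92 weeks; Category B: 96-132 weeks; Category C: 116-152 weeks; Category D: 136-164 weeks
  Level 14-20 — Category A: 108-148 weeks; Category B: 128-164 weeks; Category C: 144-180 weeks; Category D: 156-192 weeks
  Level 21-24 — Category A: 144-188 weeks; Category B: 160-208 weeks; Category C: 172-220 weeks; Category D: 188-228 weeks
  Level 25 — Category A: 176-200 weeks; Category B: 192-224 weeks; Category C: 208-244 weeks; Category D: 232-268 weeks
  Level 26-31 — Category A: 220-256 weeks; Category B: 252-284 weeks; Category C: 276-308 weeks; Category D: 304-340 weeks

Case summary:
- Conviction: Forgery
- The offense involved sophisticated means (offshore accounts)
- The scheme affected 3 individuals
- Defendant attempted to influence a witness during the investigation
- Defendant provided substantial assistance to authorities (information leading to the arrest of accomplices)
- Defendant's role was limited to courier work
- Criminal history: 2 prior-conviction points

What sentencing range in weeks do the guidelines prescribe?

0-52 weeks

Base offense level for forgery: 2.
§2 applies: 2 + 2 = 4.
§4 applies: 4 − 2 = 2.
§5 does not apply.
§6 applies (level before this adjustment is 2 < 15, so +1): 2 + 1 = 3.
§8 applies: 3 − 3 = 0.
Level 0 is below the minimum of 1; floored at 1.
Final offense level: 1.
Criminal history: 2 prior points → Category A (0-2).
Level 1 falls in the 1-8 band.
Grid: Level 1-8 × Category A = 0-52 weeks.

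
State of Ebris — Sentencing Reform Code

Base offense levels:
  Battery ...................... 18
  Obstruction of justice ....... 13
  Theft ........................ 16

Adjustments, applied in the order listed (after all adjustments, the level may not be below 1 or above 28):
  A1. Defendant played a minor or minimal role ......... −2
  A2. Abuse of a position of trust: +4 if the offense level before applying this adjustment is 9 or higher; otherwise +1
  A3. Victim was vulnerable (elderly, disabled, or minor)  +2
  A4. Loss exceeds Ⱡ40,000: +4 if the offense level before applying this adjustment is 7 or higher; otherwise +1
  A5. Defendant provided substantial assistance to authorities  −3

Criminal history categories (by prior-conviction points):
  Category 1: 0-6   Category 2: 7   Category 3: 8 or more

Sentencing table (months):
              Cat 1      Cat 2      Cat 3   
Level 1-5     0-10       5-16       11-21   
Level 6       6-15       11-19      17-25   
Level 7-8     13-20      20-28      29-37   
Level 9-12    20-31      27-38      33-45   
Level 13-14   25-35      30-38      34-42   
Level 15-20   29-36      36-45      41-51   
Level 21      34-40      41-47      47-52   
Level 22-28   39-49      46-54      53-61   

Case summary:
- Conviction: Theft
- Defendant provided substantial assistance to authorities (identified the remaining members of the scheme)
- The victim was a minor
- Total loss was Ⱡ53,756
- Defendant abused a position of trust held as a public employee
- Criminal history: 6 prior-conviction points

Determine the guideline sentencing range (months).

39-49 months

Base offense level for theft: 16.
A1 does not apply.
A2 applies (level before this adjustment is 16 ≥ 9, so +4): 16 + 4 = 20.
A3 applies: 20 + 2 = 22.
A4 applies (level before this adjustment is 22 ≥ 7, so +4): 22 + 4 = 26.
A5 applies: 26 − 3 = 23.
Final offense level: 23.
Criminal history: 6 prior points → Category 1 (0-6).
Level 23 falls in the 22-28 band.
Grid: Level 22-28 × Category 1 = 39-49 months.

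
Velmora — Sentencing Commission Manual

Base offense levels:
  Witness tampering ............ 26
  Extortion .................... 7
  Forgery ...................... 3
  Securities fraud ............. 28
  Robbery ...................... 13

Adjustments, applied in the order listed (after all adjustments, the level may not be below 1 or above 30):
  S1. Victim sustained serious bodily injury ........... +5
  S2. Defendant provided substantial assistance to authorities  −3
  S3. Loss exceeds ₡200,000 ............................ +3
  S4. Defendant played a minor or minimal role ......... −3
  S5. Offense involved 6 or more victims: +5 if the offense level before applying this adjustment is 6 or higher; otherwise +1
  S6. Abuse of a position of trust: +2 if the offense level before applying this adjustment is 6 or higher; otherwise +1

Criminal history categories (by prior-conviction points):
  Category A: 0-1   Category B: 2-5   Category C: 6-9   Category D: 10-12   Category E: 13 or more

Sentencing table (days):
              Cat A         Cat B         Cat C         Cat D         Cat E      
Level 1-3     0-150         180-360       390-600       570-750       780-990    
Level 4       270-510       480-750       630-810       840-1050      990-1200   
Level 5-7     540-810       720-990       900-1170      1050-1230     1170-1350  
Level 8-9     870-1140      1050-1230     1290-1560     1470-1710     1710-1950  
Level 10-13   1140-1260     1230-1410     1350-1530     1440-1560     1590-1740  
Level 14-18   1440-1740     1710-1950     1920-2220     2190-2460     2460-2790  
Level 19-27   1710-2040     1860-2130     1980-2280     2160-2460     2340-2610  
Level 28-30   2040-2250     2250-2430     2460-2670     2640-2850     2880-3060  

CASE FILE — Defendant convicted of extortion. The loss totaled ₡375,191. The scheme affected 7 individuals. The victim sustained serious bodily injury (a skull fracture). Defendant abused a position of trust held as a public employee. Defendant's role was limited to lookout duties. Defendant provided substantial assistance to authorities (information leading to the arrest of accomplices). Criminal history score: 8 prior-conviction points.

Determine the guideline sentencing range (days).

1920-2220 days

Base offense level for extortion: 7.
S1 applies: 7 + 5 = 12.
S2 applies: 12 − 3 = 9.
S3 applies: 9 + 3 = 12.
S4 applies: 12 − 3 = 9.
S5 applies (level before this adjustment is 9 ≥ 6, so +5): 9 + 5 = 14.
S6 applies (level before this adjustment is 14 ≥ 6, so +2): 14 + 2 = 16.
Final offense level: 16.
Criminal history: 8 prior points → Category C (6-9).
Level 16 falls in the 14-18 band.
Grid: Level 14-18 × Category C = 1920-2220 days.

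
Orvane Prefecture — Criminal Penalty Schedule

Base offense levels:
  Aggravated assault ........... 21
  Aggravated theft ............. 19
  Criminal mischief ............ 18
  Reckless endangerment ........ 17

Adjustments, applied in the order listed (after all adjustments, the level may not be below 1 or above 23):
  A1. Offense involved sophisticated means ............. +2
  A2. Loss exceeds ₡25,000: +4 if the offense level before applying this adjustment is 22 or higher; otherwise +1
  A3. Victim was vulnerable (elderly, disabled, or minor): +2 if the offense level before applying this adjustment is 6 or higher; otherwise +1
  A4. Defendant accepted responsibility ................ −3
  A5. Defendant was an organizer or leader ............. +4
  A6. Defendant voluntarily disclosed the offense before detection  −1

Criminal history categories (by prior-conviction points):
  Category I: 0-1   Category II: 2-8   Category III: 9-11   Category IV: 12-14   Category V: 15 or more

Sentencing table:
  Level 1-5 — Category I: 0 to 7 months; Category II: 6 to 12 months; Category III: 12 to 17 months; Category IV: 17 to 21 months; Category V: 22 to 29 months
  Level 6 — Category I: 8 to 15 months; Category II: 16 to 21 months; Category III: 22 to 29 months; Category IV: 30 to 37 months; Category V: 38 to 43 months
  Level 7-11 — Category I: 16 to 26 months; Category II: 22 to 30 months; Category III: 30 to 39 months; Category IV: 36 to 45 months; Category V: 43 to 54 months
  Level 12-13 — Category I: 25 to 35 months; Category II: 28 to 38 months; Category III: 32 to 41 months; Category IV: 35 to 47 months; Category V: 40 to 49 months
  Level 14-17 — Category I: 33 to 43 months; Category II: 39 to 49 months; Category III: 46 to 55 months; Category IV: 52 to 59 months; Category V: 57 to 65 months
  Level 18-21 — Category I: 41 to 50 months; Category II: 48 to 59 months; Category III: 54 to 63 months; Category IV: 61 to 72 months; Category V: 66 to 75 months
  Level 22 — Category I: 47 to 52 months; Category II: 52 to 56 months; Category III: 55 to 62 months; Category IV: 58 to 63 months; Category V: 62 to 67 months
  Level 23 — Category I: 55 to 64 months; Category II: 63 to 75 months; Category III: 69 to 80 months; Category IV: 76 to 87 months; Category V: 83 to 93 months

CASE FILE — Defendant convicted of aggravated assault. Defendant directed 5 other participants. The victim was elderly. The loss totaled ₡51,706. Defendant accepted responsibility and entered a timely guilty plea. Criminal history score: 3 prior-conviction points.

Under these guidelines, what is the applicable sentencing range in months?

Base offense level for aggravated assault: 21.
A2 applies (level before this adjustment is 21 < 22, so +1): 21 + 1 = 22.
A3 applies (level before this adjustment is 22 ≥ 6, so +2): 22 + 2 = 24.
A4 applies: 24 − 3 = 21.
A5 applies: 21 + 4 = 25.
A6 does not apply.
Level 25 exceeds the maximum of 23; capped at 23.
Final offense level: 23.
Criminal history: 3 prior points → Category II (2-8).
Level 23 falls in the 23 band.
Grid: Level 23 × Category II = 63-75 months.

63-75 months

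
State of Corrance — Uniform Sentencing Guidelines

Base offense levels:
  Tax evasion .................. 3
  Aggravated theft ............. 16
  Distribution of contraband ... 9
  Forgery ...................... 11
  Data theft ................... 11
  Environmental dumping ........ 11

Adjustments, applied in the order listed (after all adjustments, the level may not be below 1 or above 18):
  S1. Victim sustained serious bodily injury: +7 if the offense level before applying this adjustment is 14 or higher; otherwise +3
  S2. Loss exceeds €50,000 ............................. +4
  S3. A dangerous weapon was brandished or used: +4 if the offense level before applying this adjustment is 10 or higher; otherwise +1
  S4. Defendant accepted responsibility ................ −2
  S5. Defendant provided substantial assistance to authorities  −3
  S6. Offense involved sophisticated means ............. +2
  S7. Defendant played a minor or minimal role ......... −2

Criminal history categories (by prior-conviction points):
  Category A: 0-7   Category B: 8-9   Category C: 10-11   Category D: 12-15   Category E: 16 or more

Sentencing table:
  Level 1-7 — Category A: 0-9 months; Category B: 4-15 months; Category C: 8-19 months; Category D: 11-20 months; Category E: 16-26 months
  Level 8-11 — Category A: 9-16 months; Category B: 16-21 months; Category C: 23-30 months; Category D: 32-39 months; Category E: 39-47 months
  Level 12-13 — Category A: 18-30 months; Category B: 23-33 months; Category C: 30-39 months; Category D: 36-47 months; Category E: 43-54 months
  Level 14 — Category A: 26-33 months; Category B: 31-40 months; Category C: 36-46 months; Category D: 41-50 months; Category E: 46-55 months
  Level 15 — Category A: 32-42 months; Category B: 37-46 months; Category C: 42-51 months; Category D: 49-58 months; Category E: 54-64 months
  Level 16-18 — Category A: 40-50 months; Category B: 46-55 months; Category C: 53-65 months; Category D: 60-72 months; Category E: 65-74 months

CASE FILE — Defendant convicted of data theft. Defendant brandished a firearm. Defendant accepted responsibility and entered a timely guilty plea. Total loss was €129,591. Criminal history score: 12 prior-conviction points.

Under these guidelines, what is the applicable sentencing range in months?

Base offense level for data theft: 11.
S1 does not apply.
S2 applies: 11 + 4 = 15.
S3 applies (level before this adjustment is 15 ≥ 10, so +4): 15 + 4 = 19.
S4 applies: 19 − 2 = 17.
S5 does not apply.
S6 does not apply.
S7 does not apply.
Final offense level: 17.
Criminal history: 12 prior points → Category D (12-15).
Level 17 falls in the 16-18 band.
Grid: Level 16-18 × Category D = 60-72 months.

60-72 months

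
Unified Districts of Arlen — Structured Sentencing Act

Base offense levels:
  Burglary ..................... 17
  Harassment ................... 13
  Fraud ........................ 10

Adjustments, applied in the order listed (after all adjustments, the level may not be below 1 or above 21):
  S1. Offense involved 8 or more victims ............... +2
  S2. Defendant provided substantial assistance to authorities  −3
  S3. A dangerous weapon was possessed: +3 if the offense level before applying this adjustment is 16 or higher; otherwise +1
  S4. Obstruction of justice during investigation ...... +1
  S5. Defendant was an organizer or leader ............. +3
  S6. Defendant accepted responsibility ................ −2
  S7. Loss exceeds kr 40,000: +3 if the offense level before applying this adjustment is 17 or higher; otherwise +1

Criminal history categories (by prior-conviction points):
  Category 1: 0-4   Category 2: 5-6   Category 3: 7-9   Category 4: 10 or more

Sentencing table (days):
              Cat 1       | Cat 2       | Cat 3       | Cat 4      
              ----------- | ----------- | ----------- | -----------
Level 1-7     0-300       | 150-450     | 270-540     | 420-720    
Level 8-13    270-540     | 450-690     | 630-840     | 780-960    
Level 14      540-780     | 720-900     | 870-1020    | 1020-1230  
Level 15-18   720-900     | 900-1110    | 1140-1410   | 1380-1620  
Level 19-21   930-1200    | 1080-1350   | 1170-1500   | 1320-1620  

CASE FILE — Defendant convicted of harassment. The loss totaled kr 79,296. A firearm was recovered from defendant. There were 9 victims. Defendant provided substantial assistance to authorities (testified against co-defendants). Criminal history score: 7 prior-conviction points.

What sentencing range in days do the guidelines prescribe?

870-1020 days

Base offense level for harassment: 13.
S1 applies: 13 + 2 = 15.
S2 applies: 15 − 3 = 12.
S3 applies (level before this adjustment is 12 < 16, so +1): 12 + 1 = 13.
S7 applies (level before this adjustment is 13 < 17, so +1): 13 + 1 = 14.
Final offense level: 14.
Criminal history: 7 prior points → Category 3 (7-9).
Level 14 falls in the 14 band.
Grid: Level 14 × Category 3 = 870-1020 days.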